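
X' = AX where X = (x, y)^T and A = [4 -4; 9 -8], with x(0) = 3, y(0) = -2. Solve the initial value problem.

Coefficient matrix A = [[4, -4], [9, -8]].
Characteristic polynomial det(A - λI) = λ^2 + 4λ + 4 = 0.
Single eigenvalue λ = -2 with algebraic multiplicity 2.
Eigenvector v = (2,3); generalized eigenvector w with (A-λI)w=v is (1,1).
General solution: e^(-2t)[C_1·v + C_2·(t·v + w)].
Applying x(0)=3, y(0)=-2 gives C_1=-5, C_2=13.

x(t) = 26te^(-2t) + 3e^(-2t), y(t) = 39te^(-2t) - 2e^(-2t)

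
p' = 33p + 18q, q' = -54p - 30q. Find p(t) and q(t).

Coefficient matrix A = [[33, 18], [-54, -30]].
Characteristic polynomial det(A - λI) = λ^2 - 3λ - 18 = 0.
Eigenvalues λ = -3, 6.
For λ=-3: (A-λI) row 1 is [36, 18], so an eigenvector is (1, -2).
For λ=6: (A-λI) row 1 is [27, 18], so an eigenvector is (2, -3).
General solution: K_1e^(-3t)(1,-2) + K_2e^(6t)(2,-3).

p(t) = K_1e^(-3t) + 2K_2e^(6t), q(t) = -2K_1e^(-3t) - 3K_2e^(6t)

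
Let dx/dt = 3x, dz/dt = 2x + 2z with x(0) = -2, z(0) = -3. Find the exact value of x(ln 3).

A = [[3,0],[2,2]]; eigenvalues λ = 2, 3.
Eigenvectors: (0,-1) for λ=2, (-1,-2) for λ=3.
From the initial condition, c_1 = -1, c_2 = 2.
x(ln 3) = (-1)(3^2)(0) + (2)(3^3)(-1) = -54.

-54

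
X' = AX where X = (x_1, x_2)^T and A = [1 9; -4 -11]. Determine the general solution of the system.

x_1(t) = -3C_1e^(-5t) - 3C_2te^(-5t) - 2C_2e^(-5t), x_2(t) = 2C_1e^(-5t) + 2C_2te^(-5t) + C_2e^(-5t)

Coefficient matrix A = [[1, 9], [-4, -11]].
Characteristic polynomial det(A - λI) = λ^2 + 10λ + 25 = 0.
Single eigenvalue λ = -5 with algebraic multiplicity 2.
Eigenvector v = (-3,2); generalized eigenvector w with (A-λI)w=v is (-2,1).
General solution: e^(-5t)[C_1·v + C_2·(t·v + w)].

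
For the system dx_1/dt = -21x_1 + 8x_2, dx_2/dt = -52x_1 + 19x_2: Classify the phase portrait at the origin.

A = [[-21,8],[-52,19]]; det(A-λI) = λ^2 + 2λ + 17.
λ = -1 ± 4i: negative real part.

stable spiral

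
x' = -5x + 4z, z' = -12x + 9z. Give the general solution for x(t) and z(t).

x(t) = C_1e^(3t) - 2C_2e^(t), z(t) = 2C_1e^(3t) - 3C_2e^(t)

Coefficient matrix A = [[-5, 4], [-12, 9]].
Characteristic polynomial det(A - λI) = λ^2 - 4λ + 3 = 0.
Eigenvalues λ = 3, 1.
For λ=3: (A-λI) row 1 is [-8, 4], so an eigenvector is (1, 2).
For λ=1: (A-λI) row 1 is [-6, 4], so an eigenvector is (-2, -3).
General solution: C_1e^(3t)(1,2) + C_2e^(t)(-2,-3).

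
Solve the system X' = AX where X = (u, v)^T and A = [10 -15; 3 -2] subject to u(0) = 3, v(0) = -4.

u(t) = 26e^(4t)sin(3t) + 3e^(4t)cos(3t), v(t) = 11e^(4t)sin(3t) - 4e^(4t)cos(3t)

Coefficient matrix A = [[10, -15], [3, -2]].
Characteristic polynomial det(A - λI) = λ^2 - 8λ + 25 = 0.
Eigenvalues λ = 4 ± 3i (complex conjugate pair).
For λ=4+3i: an eigenvector is (-1,0) - i(-2,-1) = (-1 + 2i, 0 + i).
A real fundamental pair from Re and Im of e^((4+3i)t)v: X_1 = e^(4t)(cos(3t)·(-1,0) + sin(3t)·(-2,-1)), X_2 = e^(4t)(sin(3t)·(-1,0) - cos(3t)·(-2,-1)).
General solution: C_1X_1 + C_2X_2.
Applying u(0)=3, v(0)=-4 gives C_1=-11, C_2=-4.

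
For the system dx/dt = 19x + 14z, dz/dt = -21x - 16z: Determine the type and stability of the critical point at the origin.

A = [[19,14],[-21,-16]]; det(A-λI) = λ^2 - 3λ - 10.
λ = 5, -2: opposite signs.

saddle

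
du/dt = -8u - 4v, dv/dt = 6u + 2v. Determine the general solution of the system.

u(t) = -K_1e^(-4t) - 2K_2e^(-2t), v(t) = K_1e^(-4t) + 3K_2e^(-2t)

Coefficient matrix A = [[-8, -4], [6, 2]].
Characteristic polynomial det(A - λI) = λ^2 + 6λ + 8 = 0.
Eigenvalues λ = -4, -2.
For λ=-4: (A-λI) row 1 is [-4, -4], so an eigenvector is (-1, 1).
For λ=-2: (A-λI) row 1 is [-6, -4], so an eigenvector is (-2, 3).
General solution: K_1e^(-4t)(-1,1) + K_2e^(-2t)(-2,3).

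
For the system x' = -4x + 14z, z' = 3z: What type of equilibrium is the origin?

saddle

A = [[-4,14],[0,3]]; det(A-λI) = λ^2 + λ - 12.
λ = -4, 3: opposite signs.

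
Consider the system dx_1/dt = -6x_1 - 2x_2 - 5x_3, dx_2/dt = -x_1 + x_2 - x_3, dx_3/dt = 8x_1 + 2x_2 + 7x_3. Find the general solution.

Coefficient matrix A = [[-6, -2, -5], [-1, 1, -1], [8, 2, 7]].
det(A - λI) = 0 gives eigenvalues λ = -1, 2, 1.
For λ=-1: eigenvector (1,0,-1).
For λ=2: eigenvector (-1,-1,2).
For λ=1: eigenvector (-1,1,1).
General solution: c_1e^(-t)(1,0,-1) + c_2e^(2t)(-1,-1,2) + c_3e^(t)(-1,1,1).

x_1(t) = c_1e^(-t) - c_2e^(2t) - c_3e^(t), x_2(t) = -c_2e^(2t) + c_3e^(t), x_3(t) = -c_1e^(-t) + 2c_2e^(2t) + c_3e^(t)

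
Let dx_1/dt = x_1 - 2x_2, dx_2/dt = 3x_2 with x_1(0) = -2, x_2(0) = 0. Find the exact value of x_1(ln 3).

-6

A = [[1,-2],[0,3]]; eigenvalues λ = 3, 1.
Eigenvectors: (-1,1) for λ=3, (1,0) for λ=1.
From the initial condition, c_1 = 0, c_2 = -2.
x_1(ln 3) = (0)(3^3)(-1) + (-2)(3^1)(1) = -6.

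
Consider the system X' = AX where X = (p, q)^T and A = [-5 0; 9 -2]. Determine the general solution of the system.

p(t) = -C_1e^(-5t), q(t) = 3C_1e^(-5t) + C_2e^(-2t)

Coefficient matrix A = [[-5, 0], [9, -2]].
Characteristic polynomial det(A - λI) = λ^2 + 7λ + 10 = 0.
Eigenvalues λ = -5, -2.
For λ=-5: (A-λI) row 2 is [9, 3], so an eigenvector is (-1, 3).
For λ=-2: (A-λI) row 1 is [-3, 0], so an eigenvector is (0, 1).
General solution: C_1e^(-5t)(-1,3) + C_2e^(-2t)(0,1).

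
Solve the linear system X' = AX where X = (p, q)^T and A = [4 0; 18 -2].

p(t) = c_1e^(4t), q(t) = 3c_1e^(4t) + c_2e^(-2t)

Coefficient matrix A = [[4, 0], [18, -2]].
Characteristic polynomial det(A - λI) = λ^2 - 2λ - 8 = 0.
Eigenvalues λ = 4, -2.
For λ=4: (A-λI) row 2 is [18, -6], so an eigenvector is (1, 3).
For λ=-2: (A-λI) row 1 is [6, 0], so an eigenvector is (0, 1).
General solution: c_1e^(4t)(1,3) + c_2e^(-2t)(0,1).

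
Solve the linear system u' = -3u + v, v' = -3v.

Coefficient matrix A = [[-3, 1], [0, -3]].
Characteristic polynomial det(A - λI) = λ^2 + 6λ + 9 = 0.
Single eigenvalue λ = -3 with algebraic multiplicity 2.
Eigenvector v = (-1,0); generalized eigenvector w with (A-λI)w=v is (3,-1).
General solution: e^(-3t)[c_1·v + c_2·(t·v + w)].

u(t) = -c_1e^(-3t) - c_2te^(-3t) + 3c_2e^(-3t), v(t) = -c_2e^(-3t)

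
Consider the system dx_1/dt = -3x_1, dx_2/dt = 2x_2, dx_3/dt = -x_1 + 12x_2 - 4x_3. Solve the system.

Coefficient matrix A = [[-3, 0, 0], [0, 2, 0], [-1, 12, -4]].
det(A - λI) = 0 gives eigenvalues λ = -3, -4, 2.
For λ=-3: eigenvector (1,0,-1).
For λ=-4: eigenvector (0,0,1).
For λ=2: eigenvector (0,1,2).
General solution: C_1e^(-3t)(1,0,-1) + C_2e^(-4t)(0,0,1) + C_3e^(2t)(0,1,2).

x_1(t) = C_1e^(-3t), x_2(t) = C_3e^(2t), x_3(t) = -C_1e^(-3t) + C_2e^(-4t) + 2C_3e^(2t)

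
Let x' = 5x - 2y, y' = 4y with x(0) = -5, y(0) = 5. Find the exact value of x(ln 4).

A = [[5,-2],[0,4]]; eigenvalues λ = 4, 5.
Eigenvectors: (-2,-1) for λ=4, (-1,0) for λ=5.
From the initial condition, c_1 = -5, c_2 = 15.
x(ln 4) = (-5)(4^4)(-2) + (15)(4^5)(-1) = -12800.

-12800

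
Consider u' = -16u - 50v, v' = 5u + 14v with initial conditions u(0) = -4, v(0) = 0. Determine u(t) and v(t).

u(t) = 12e^(-t)sin(5t) - 4e^(-t)cos(5t), v(t) = -4e^(-t)sin(5t)

Coefficient matrix A = [[-16, -50], [5, 14]].
Characteristic polynomial det(A - λI) = λ^2 + 2λ + 26 = 0.
Eigenvalues λ = -1 ± 5i (complex conjugate pair).
For λ=-1+5i: an eigenvector is (3,-1) - i(1,0) = (3 - i, -1).
A real fundamental pair from Re and Im of e^((-1+5i)t)v: X_1 = e^(-t)(cos(5t)·(3,-1) + sin(5t)·(1,0)), X_2 = e^(-t)(sin(5t)·(3,-1) - cos(5t)·(1,0)).
General solution: C_1X_1 + C_2X_2.
Applying u(0)=-4, v(0)=0 gives C_1=0, C_2=4.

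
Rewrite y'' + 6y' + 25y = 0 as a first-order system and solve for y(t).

y(t) = K_1e^(-3t)cos(4t) + K_2e^(-3t)sin(4t)

Let x_1 = y, x_2 = y'. Then x_1' = x_2 and x_2' = -25x_1 - 6x_2.
A = [[0,1],[-25,-6]]; det(A-λI) = λ^2 + 6λ + 25.
Eigenvalues λ = -3 ± 4i.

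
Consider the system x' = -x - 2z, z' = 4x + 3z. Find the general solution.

x(t) = -c_1e^(t)sin(2t) + c_2e^(t)cos(2t), z(t) = c_1e^(t)sin(2t) + c_1e^(t)cos(2t) + c_2e^(t)sin(2t) - c_2e^(t)cos(2t)

Coefficient matrix A = [[-1, -2], [4, 3]].
Characteristic polynomial det(A - λI) = λ^2 - 2λ + 5 = 0.
Eigenvalues λ = 1 ± 2i (complex conjugate pair).
For λ=1+2i: an eigenvector is (0,1) - i(-1,1) = (0 + i, 1 - i).
A real fundamental pair from Re and Im of e^((1+2i)t)v: X_1 = e^(t)(cos(2t)·(0,1) + sin(2t)·(-1,1)), X_2 = e^(t)(sin(2t)·(0,1) - cos(2t)·(-1,1)).
General solution: c_1X_1 + c_2X_2.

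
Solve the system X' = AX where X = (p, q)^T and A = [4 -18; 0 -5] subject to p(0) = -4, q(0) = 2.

Coefficient matrix A = [[4, -18], [0, -5]].
Characteristic polynomial det(A - λI) = λ^2 + λ - 20 = 0.
Eigenvalues λ = -5, 4.
For λ=-5: (A-λI) row 1 is [9, -18], so an eigenvector is (-2, -1).
For λ=4: (A-λI) row 1 is [0, -18], so an eigenvector is (1, 0).
General solution: C_1e^(-5t)(-2,-1) + C_2e^(4t)(1,0).
Applying p(0)=-4, q(0)=2 gives C_1=-2, C_2=-8.

p(t) = -8e^(4t) + 4e^(-5t), q(t) = 2e^(-5t)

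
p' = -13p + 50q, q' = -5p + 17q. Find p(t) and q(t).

p(t) = C_1e^(2t)sin(5t) + 3C_1e^(2t)cos(5t) + 3C_2e^(2t)sin(5t) - C_2e^(2t)cos(5t), q(t) = C_1e^(2t)cos(5t) + C_2e^(2t)sin(5t)

Coefficient matrix A = [[-13, 50], [-5, 17]].
Characteristic polynomial det(A - λI) = λ^2 - 4λ + 29 = 0.
Eigenvalues λ = 2 ± 5i (complex conjugate pair).
For λ=2+5i: an eigenvector is (3,1) - i(1,0) = (3 - i, 1).
A real fundamental pair from Re and Im of e^((2+5i)t)v: X_1 = e^(2t)(cos(5t)·(3,1) + sin(5t)·(1,0)), X_2 = e^(2t)(sin(5t)·(3,1) - cos(5t)·(1,0)).
General solution: C_1X_1 + C_2X_2.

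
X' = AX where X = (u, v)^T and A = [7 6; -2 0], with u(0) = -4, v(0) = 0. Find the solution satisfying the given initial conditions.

u(t) = -16e^(4t) + 12e^(3t), v(t) = 8e^(4t) - 8e^(3t)

Coefficient matrix A = [[7, 6], [-2, 0]].
Characteristic polynomial det(A - λI) = λ^2 - 7λ + 12 = 0.
Eigenvalues λ = 3, 4.
For λ=3: (A-λI) row 1 is [4, 6], so an eigenvector is (3, -2).
For λ=4: (A-λI) row 1 is [3, 6], so an eigenvector is (-2, 1).
General solution: K_1e^(3t)(3,-2) + K_2e^(4t)(-2,1).
Applying u(0)=-4, v(0)=0 gives K_1=4, K_2=8.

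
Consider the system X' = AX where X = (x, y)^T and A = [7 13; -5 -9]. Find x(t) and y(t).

x(t) = 3K_1e^(-t)sin(t) + 2K_1e^(-t)cos(t) + 2K_2e^(-t)sin(t) - 3K_2e^(-t)cos(t), y(t) = -2K_1e^(-t)sin(t) - K_1e^(-t)cos(t) - K_2e^(-t)sin(t) + 2K_2e^(-t)cos(t)

Coefficient matrix A = [[7, 13], [-5, -9]].
Characteristic polynomial det(A - λI) = λ^2 + 2λ + 2 = 0.
Eigenvalues λ = -1 ± i (complex conjugate pair).
For λ=-1+i: an eigenvector is (2,-1) - i(3,-2) = (2 - 3i, -1 + 2i).
A real fundamental pair from Re and Im of e^((-1+i)t)v: X_1 = e^(-t)(cos(t)·(2,-1) + sin(t)·(3,-2)), X_2 = e^(-t)(sin(t)·(2,-1) - cos(t)·(3,-2)).
General solution: K_1X_1 + K_2X_2.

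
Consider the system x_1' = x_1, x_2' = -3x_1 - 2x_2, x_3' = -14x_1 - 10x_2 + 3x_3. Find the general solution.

x_1(t) = K_1e^(t), x_2(t) = -K_1e^(t) + K_3e^(-2t), x_3(t) = 2K_1e^(t) + K_2e^(3t) + 2K_3e^(-2t)

Coefficient matrix A = [[1, 0, 0], [-3, -2, 0], [-14, -10, 3]].
det(A - λI) = 0 gives eigenvalues λ = 1, 3, -2.
For λ=1: eigenvector (1,-1,2).
For λ=3: eigenvector (0,0,1).
For λ=-2: eigenvector (0,1,2).
General solution: K_1e^(t)(1,-1,2) + K_2e^(3t)(0,0,1) + K_3e^(-2t)(0,1,2).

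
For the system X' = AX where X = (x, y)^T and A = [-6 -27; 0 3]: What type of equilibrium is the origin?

saddle

A = [[-6,-27],[0,3]]; det(A-λI) = λ^2 + 3λ - 18.
λ = -6, 3: opposite signs.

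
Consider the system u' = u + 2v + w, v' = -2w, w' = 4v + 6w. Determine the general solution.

Coefficient matrix A = [[1, 2, 1], [0, 0, -2], [0, 4, 6]].
det(A - λI) = 0 gives eigenvalues λ = 1, 2, 4.
For λ=1: eigenvector (1,0,0).
For λ=2: eigenvector (1,1,-1).
For λ=4: eigenvector (0,1,-2).
General solution: c_1e^(t)(1,0,0) + c_2e^(2t)(1,1,-1) + c_3e^(4t)(0,1,-2).

u(t) = c_1e^(t) + c_2e^(2t), v(t) = c_2e^(2t) + c_3e^(4t), w(t) = -c_2e^(2t) - 2c_3e^(4t)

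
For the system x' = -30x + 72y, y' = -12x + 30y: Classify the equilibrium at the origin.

A = [[-30,72],[-12,30]]; det(A-λI) = λ^2 - 36.
λ = 6, -6: opposite signs.

saddle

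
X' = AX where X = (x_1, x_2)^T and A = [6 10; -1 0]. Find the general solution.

x_1(t) = c_1e^(3t)sin(t) - 3c_1e^(3t)cos(t) - 3c_2e^(3t)sin(t) - c_2e^(3t)cos(t), x_2(t) = c_1e^(3t)cos(t) + c_2e^(3t)sin(t)

Coefficient matrix A = [[6, 10], [-1, 0]].
Characteristic polynomial det(A - λI) = λ^2 - 6λ + 10 = 0.
Eigenvalues λ = 3 ± i (complex conjugate pair).
For λ=3+i: an eigenvector is (-3,1) - i(1,0) = (-3 - i, 1).
A real fundamental pair from Re and Im of e^((3+i)t)v: X_1 = e^(3t)(cos(t)·(-3,1) + sin(t)·(1,0)), X_2 = e^(3t)(sin(t)·(-3,1) - cos(t)·(1,0)).
General solution: c_1X_1 + c_2X_2.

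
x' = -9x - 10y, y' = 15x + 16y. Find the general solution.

Coefficient matrix A = [[-9, -10], [15, 16]].
Characteristic polynomial det(A - λI) = λ^2 - 7λ + 6 = 0.
Eigenvalues λ = 1, 6.
For λ=1: (A-λI) row 1 is [-10, -10], so an eigenvector is (-1, 1).
For λ=6: (A-λI) row 1 is [-15, -10], so an eigenvector is (-2, 3).
General solution: c_1e^(t)(-1,1) + c_2e^(6t)(-2,3).

x(t) = -c_1e^(t) - 2c_2e^(6t), y(t) = c_1e^(t) + 3c_2e^(6t)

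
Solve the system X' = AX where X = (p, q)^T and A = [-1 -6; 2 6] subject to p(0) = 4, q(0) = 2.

p(t) = -24e^(3t) + 28e^(2t), q(t) = 16e^(3t) - 14e^(2t)

Coefficient matrix A = [[-1, -6], [2, 6]].
Characteristic polynomial det(A - λI) = λ^2 - 5λ + 6 = 0.
Eigenvalues λ = 3, 2.
For λ=3: (A-λI) row 1 is [-4, -6], so an eigenvector is (-3, 2).
For λ=2: (A-λI) row 1 is [-3, -6], so an eigenvector is (2, -1).
General solution: c_1e^(3t)(-3,2) + c_2e^(2t)(2,-1).
Applying p(0)=4, q(0)=2 gives c_1=8, c_2=14.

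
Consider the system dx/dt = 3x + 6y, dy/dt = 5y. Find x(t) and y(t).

x(t) = -3K_1e^(5t) + K_2e^(3t), y(t) = -K_1e^(5t)

Coefficient matrix A = [[3, 6], [0, 5]].
Characteristic polynomial det(A - λI) = λ^2 - 8λ + 15 = 0.
Eigenvalues λ = 5, 3.
For λ=5: (A-λI) row 1 is [-2, 6], so an eigenvector is (-3, -1).
For λ=3: (A-λI) row 1 is [0, 6], so an eigenvector is (1, 0).
General solution: K_1e^(5t)(-3,-1) + K_2e^(3t)(1,0).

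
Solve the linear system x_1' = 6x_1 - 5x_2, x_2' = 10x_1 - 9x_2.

x_1(t) = C_1e^(t) - C_2e^(-4t), x_2(t) = C_1e^(t) - 2C_2e^(-4t)

Coefficient matrix A = [[6, -5], [10, -9]].
Characteristic polynomial det(A - λI) = λ^2 + 3λ - 4 = 0.
Eigenvalues λ = 1, -4.
For λ=1: (A-λI) row 1 is [5, -5], so an eigenvector is (1, 1).
For λ=-4: (A-λI) row 1 is [10, -5], so an eigenvector is (-1, -2).
General solution: C_1e^(t)(1,1) + C_2e^(-4t)(-1,-2).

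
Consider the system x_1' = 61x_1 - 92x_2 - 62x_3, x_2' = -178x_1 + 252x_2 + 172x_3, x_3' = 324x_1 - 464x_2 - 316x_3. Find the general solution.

Coefficient matrix A = [[61, -92, -62], [-178, 252, 172], [324, -464, -316]].
det(A - λI) = 0 gives eigenvalues λ = -4, 4, -3.
For λ=-4: eigenvector (-2,6,-11).
For λ=4: eigenvector (4,-11,20).
For λ=-3: eigenvector (1,-2,4).
General solution: K_1e^(-4t)(-2,6,-11) + K_2e^(4t)(4,-11,20) + K_3e^(-3t)(1,-2,4).

x_1(t) = -2K_1e^(-4t) + 4K_2e^(4t) + K_3e^(-3t), x_2(t) = 6K_1e^(-4t) - 11K_2e^(4t) - 2K_3e^(-3t), x_3(t) = -11K_1e^(-4t) + 20K_2e^(4t) + 4K_3e^(-3t)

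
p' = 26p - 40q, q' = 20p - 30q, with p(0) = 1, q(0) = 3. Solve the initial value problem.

p(t) = -23e^(-2t)sin(4t) + e^(-2t)cos(4t), q(t) = -16e^(-2t)sin(4t) + 3e^(-2t)cos(4t)

Coefficient matrix A = [[26, -40], [20, -30]].
Characteristic polynomial det(A - λI) = λ^2 + 4λ + 20 = 0.
Eigenvalues λ = -2 ± 4i (complex conjugate pair).
For λ=-2+4i: an eigenvector is (3,2) - i(1,1) = (3 - i, 2 - i).
A real fundamental pair from Re and Im of e^((-2+4i)t)v: X_1 = e^(-2t)(cos(4t)·(3,2) + sin(4t)·(1,1)), X_2 = e^(-2t)(sin(4t)·(3,2) - cos(4t)·(1,1)).
General solution: c_1X_1 + c_2X_2.
Applying p(0)=1, q(0)=3 gives c_1=-2, c_2=-7.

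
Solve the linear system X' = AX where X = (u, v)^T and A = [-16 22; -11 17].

Coefficient matrix A = [[-16, 22], [-11, 17]].
Characteristic polynomial det(A - λI) = λ^2 - λ - 30 = 0.
Eigenvalues λ = -5, 6.
For λ=-5: (A-λI) row 1 is [-11, 22], so an eigenvector is (-2, -1).
For λ=6: (A-λI) row 1 is [-22, 22], so an eigenvector is (-1, -1).
General solution: C_1e^(-5t)(-2,-1) + C_2e^(6t)(-1,-1).

u(t) = -2C_1e^(-5t) - C_2e^(6t), v(t) = -C_1e^(-5t) - C_2e^(6t)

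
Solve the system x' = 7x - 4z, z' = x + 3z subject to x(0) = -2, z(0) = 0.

Coefficient matrix A = [[7, -4], [1, 3]].
Characteristic polynomial det(A - λI) = λ^2 - 10λ + 25 = 0.
Single eigenvalue λ = 5 with algebraic multiplicity 2.
Eigenvector v = (2,1); generalized eigenvector w with (A-λI)w=v is (-1,-1).
General solution: e^(5t)[C_1·v + C_2·(t·v + w)].
Applying x(0)=-2, z(0)=0 gives C_1=-2, C_2=-2.

x(t) = -4te^(5t) - 2e^(5t), z(t) = -2te^(5t)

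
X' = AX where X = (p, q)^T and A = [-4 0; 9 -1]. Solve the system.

p(t) = -c_1e^(-4t), q(t) = 3c_1e^(-4t) + c_2e^(-t)

Coefficient matrix A = [[-4, 0], [9, -1]].
Characteristic polynomial det(A - λI) = λ^2 + 5λ + 4 = 0.
Eigenvalues λ = -4, -1.
For λ=-4: (A-λI) row 2 is [9, 3], so an eigenvector is (-1, 3).
For λ=-1: (A-λI) row 1 is [-3, 0], so an eigenvector is (0, 1).
General solution: c_1e^(-4t)(-1,3) + c_2e^(-t)(0,1).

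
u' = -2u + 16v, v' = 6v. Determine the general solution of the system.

u(t) = c_1e^(-2t) + 2c_2e^(6t), v(t) = c_2e^(6t)

Coefficient matrix A = [[-2, 16], [0, 6]].
Characteristic polynomial det(A - λI) = λ^2 - 4λ - 12 = 0.
Eigenvalues λ = -2, 6.
For λ=-2: (A-λI) row 1 is [0, 16], so an eigenvector is (1, 0).
For λ=6: (A-λI) row 1 is [-8, 16], so an eigenvector is (2, 1).
General solution: c_1e^(-2t)(1,0) + c_2e^(6t)(2,1).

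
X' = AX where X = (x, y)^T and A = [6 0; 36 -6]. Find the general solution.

x(t) = -c_1e^(6t), y(t) = -3c_1e^(6t) + c_2e^(-6t)

Coefficient matrix A = [[6, 0], [36, -6]].
Characteristic polynomial det(A - λI) = λ^2 - 36 = 0.
Eigenvalues λ = 6, -6.
For λ=6: (A-λI) row 2 is [36, -12], so an eigenvector is (-1, -3).
For λ=-6: (A-λI) row 1 is [12, 0], so an eigenvector is (0, 1).
General solution: c_1e^(6t)(-1,-3) + c_2e^(-6t)(0,1).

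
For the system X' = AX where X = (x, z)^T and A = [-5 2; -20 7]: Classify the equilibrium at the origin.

A = [[-5,2],[-20,7]]; det(A-λI) = λ^2 - 2λ + 5.
λ = 1 ± 2i: positive real part.

unstable spiral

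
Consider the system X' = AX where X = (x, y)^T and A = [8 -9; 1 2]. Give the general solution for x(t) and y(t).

x(t) = -3K_1e^(5t) - 3K_2te^(5t) - K_2e^(5t), y(t) = -K_1e^(5t) - K_2te^(5t)

Coefficient matrix A = [[8, -9], [1, 2]].
Characteristic polynomial det(A - λI) = λ^2 - 10λ + 25 = 0.
Single eigenvalue λ = 5 with algebraic multiplicity 2.
Eigenvector v = (-3,-1); generalized eigenvector w with (A-λI)w=v is (-1,0).
General solution: e^(5t)[K_1·v + K_2·(t·v + w)].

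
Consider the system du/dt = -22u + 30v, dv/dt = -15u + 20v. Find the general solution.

Coefficient matrix A = [[-22, 30], [-15, 20]].
Characteristic polynomial det(A - λI) = λ^2 + 2λ + 10 = 0.
Eigenvalues λ = -1 ± 3i (complex conjugate pair).
For λ=-1+3i: an eigenvector is (3,2) - i(-1,-1) = (3 + i, 2 + i).
A real fundamental pair from Re and Im of e^((-1+3i)t)v: X_1 = e^(-t)(cos(3t)·(3,2) + sin(3t)·(-1,-1)), X_2 = e^(-t)(sin(3t)·(3,2) - cos(3t)·(-1,-1)).
General solution: K_1X_1 + K_2X_2.

u(t) = -K_1e^(-t)sin(3t) + 3K_1e^(-t)cos(3t) + 3K_2e^(-t)sin(3t) + K_2e^(-t)cos(3t), v(t) = -K_1e^(-t)sin(3t) + 2K_1e^(-t)cos(3t) + 2K_2e^(-t)sin(3t) + K_2e^(-t)cos(3t)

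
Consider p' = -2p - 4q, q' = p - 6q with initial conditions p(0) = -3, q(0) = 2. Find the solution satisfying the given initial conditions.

Coefficient matrix A = [[-2, -4], [1, -6]].
Characteristic polynomial det(A - λI) = λ^2 + 8λ + 16 = 0.
Single eigenvalue λ = -4 with algebraic multiplicity 2.
Eigenvector v = (-2,-1); generalized eigenvector w with (A-λI)w=v is (-1,0).
General solution: e^(-4t)[c_1·v + c_2·(t·v + w)].
Applying p(0)=-3, q(0)=2 gives c_1=-2, c_2=7.

p(t) = -14te^(-4t) - 3e^(-4t), q(t) = -7te^(-4t) + 2e^(-4t)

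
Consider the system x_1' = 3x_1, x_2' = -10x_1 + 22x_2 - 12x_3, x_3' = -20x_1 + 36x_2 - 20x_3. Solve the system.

Coefficient matrix A = [[3, 0, 0], [-10, 22, -12], [-20, 36, -20]].
det(A - λI) = 0 gives eigenvalues λ = 3, -2, 4.
For λ=3: eigenvector (1,-2,-4).
For λ=-2: eigenvector (0,1,2).
For λ=4: eigenvector (0,-2,-3).
General solution: c_1e^(3t)(1,-2,-4) + c_2e^(-2t)(0,1,2) + c_3e^(4t)(0,-2,-3).

x_1(t) = c_1e^(3t), x_2(t) = -2c_1e^(3t) + c_2e^(-2t) - 2c_3e^(4t), x_3(t) = -4c_1e^(3t) + 2c_2e^(-2t) - 3c_3e^(4t)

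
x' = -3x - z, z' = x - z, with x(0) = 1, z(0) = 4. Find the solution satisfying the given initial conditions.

Coefficient matrix A = [[-3, -1], [1, -1]].
Characteristic polynomial det(A - λI) = λ^2 + 4λ + 4 = 0.
Single eigenvalue λ = -2 with algebraic multiplicity 2.
Eigenvector v = (-1,1); generalized eigenvector w with (A-λI)w=v is (0,1).
General solution: e^(-2t)[C_1·v + C_2·(t·v + w)].
Applying x(0)=1, z(0)=4 gives C_1=-1, C_2=5.

x(t) = -5te^(-2t) + e^(-2t), z(t) = 5te^(-2t) + 4e^(-2t)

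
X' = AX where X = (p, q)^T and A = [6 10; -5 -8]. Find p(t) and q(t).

p(t) = -3K_1e^(-t)sin(t) + K_1e^(-t)cos(t) + K_2e^(-t)sin(t) + 3K_2e^(-t)cos(t), q(t) = 2K_1e^(-t)sin(t) - K_1e^(-t)cos(t) - K_2e^(-t)sin(t) - 2K_2e^(-t)cos(t)

Coefficient matrix A = [[6, 10], [-5, -8]].
Characteristic polynomial det(A - λI) = λ^2 + 2λ + 2 = 0.
Eigenvalues λ = -1 ± i (complex conjugate pair).
For λ=-1+i: an eigenvector is (1,-1) - i(-3,2) = (1 + 3i, -1 - 2i).
A real fundamental pair from Re and Im of e^((-1+i)t)v: X_1 = e^(-t)(cos(t)·(1,-1) + sin(t)·(-3,2)), X_2 = e^(-t)(sin(t)·(1,-1) - cos(t)·(-3,2)).
General solution: K_1X_1 + K_2X_2.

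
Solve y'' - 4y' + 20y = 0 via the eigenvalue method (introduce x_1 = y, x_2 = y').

y(t) = c_1e^(2t)cos(4t) + c_2e^(2t)sin(4t)

Let x_1 = y, x_2 = y'. Then x_1' = x_2 and x_2' = -20x_1 + 4x_2.
A = [[0,1],[-20,4]]; det(A-λI) = λ^2 - 4λ + 20.
Eigenvalues λ = 2 ± 4i.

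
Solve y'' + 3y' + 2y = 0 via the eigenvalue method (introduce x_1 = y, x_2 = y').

Let x_1 = y, x_2 = y'. Then x_1' = x_2 and x_2' = -2x_1 - 3x_2.
A = [[0,1],[-2,-3]]; det(A-λI) = λ^2 + 3λ + 2.
Eigenvalues λ = -1, -2 with eigenvectors (1,-1), (1,-2).

y(t) = C_1e^(-t) + C_2e^(-2t)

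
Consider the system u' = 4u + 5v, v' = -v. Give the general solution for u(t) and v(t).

Coefficient matrix A = [[4, 5], [0, -1]].
Characteristic polynomial det(A - λI) = λ^2 - 3λ - 4 = 0.
Eigenvalues λ = -1, 4.
For λ=-1: (A-λI) row 1 is [5, 5], so an eigenvector is (1, -1).
For λ=4: (A-λI) row 1 is [0, 5], so an eigenvector is (1, 0).
General solution: C_1e^(-t)(1,-1) + C_2e^(4t)(1,0).

u(t) = C_1e^(-t) + C_2e^(4t), v(t) = -C_1e^(-t)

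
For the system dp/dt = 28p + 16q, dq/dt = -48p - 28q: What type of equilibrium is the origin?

A = [[28,16],[-48,-28]]; det(A-λI) = λ^2 - 16.
λ = -4, 4: opposite signs.

saddle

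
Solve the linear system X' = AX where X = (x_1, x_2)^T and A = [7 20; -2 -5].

x_1(t) = -K_1e^(t)sin(2t) + 3K_1e^(t)cos(2t) + 3K_2e^(t)sin(2t) + K_2e^(t)cos(2t), x_2(t) = -K_1e^(t)cos(2t) - K_2e^(t)sin(2t)

Coefficient matrix A = [[7, 20], [-2, -5]].
Characteristic polynomial det(A - λI) = λ^2 - 2λ + 5 = 0.
Eigenvalues λ = 1 ± 2i (complex conjugate pair).
For λ=1+2i: an eigenvector is (3,-1) - i(-1,0) = (3 + i, -1).
A real fundamental pair from Re and Im of e^((1+2i)t)v: X_1 = e^(t)(cos(2t)·(3,-1) + sin(2t)·(-1,0)), X_2 = e^(t)(sin(2t)·(3,-1) - cos(2t)·(-1,0)).
General solution: K_1X_1 + K_2X_2.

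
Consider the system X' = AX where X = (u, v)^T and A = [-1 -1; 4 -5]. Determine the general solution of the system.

Coefficient matrix A = [[-1, -1], [4, -5]].
Characteristic polynomial det(A - λI) = λ^2 + 6λ + 9 = 0.
Single eigenvalue λ = -3 with algebraic multiplicity 2.
Eigenvector v = (-1,-2); generalized eigenvector w with (A-λI)w=v is (1,3).
General solution: e^(-3t)[K_1·v + K_2·(t·v + w)].

u(t) = -K_1e^(-3t) - K_2te^(-3t) + K_2e^(-3t), v(t) = -2K_1e^(-3t) - 2K_2te^(-3t) + 3K_2e^(-3t)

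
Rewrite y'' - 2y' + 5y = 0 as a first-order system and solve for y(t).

Let x_1 = y, x_2 = y'. Then x_1' = x_2 and x_2' = -5x_1 + 2x_2.
A = [[0,1],[-5,2]]; det(A-λI) = λ^2 - 2λ + 5.
Eigenvalues λ = 1 ± 2i.

y(t) = K_1e^(t)cos(2t) + K_2e^(t)sin(2t)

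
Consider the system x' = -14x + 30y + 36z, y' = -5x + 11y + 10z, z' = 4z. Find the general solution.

Coefficient matrix A = [[-14, 30, 36], [-5, 11, 10], [0, 0, 4]].
det(A - λI) = 0 gives eigenvalues λ = -4, 4, 1.
For λ=-4: eigenvector (3,1,0).
For λ=4: eigenvector (2,0,1).
For λ=1: eigenvector (2,1,0).
General solution: C_1e^(-4t)(3,1,0) + C_2e^(4t)(2,0,1) + C_3e^(t)(2,1,0).

x(t) = 3C_1e^(-4t) + 2C_2e^(4t) + 2C_3e^(t), y(t) = C_1e^(-4t) + C_3e^(t), z(t) = C_2e^(4t)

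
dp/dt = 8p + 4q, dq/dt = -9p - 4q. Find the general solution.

p(t) = 2C_1e^(2t) + 2C_2te^(2t) - C_2e^(2t), q(t) = -3C_1e^(2t) - 3C_2te^(2t) + 2C_2e^(2t)

Coefficient matrix A = [[8, 4], [-9, -4]].
Characteristic polynomial det(A - λI) = λ^2 - 4λ + 4 = 0.
Single eigenvalue λ = 2 with algebraic multiplicity 2.
Eigenvector v = (2,-3); generalized eigenvector w with (A-λI)w=v is (-1,2).
General solution: e^(2t)[C_1·v + C_2·(t·v + w)].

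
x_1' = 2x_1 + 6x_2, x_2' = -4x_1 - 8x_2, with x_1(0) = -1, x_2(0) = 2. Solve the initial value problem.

x_1(t) = 3e^(-2t) - 4e^(-4t), x_2(t) = -2e^(-2t) + 4e^(-4t)

Coefficient matrix A = [[2, 6], [-4, -8]].
Characteristic polynomial det(A - λI) = λ^2 + 6λ + 8 = 0.
Eigenvalues λ = -4, -2.
For λ=-4: (A-λI) row 1 is [6, 6], so an eigenvector is (1, -1).
For λ=-2: (A-λI) row 1 is [4, 6], so an eigenvector is (3, -2).
General solution: c_1e^(-4t)(1,-1) + c_2e^(-2t)(3,-2).
Applying x_1(0)=-1, x_2(0)=2 gives c_1=-4, c_2=1.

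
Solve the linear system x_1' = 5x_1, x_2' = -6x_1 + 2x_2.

x_1(t) = c_2e^(5t), x_2(t) = -c_1e^(2t) - 2c_2e^(5t)

Coefficient matrix A = [[5, 0], [-6, 2]].
Characteristic polynomial det(A - λI) = λ^2 - 7λ + 10 = 0.
Eigenvalues λ = 2, 5.
For λ=2: (A-λI) row 1 is [3, 0], so an eigenvector is (0, -1).
For λ=5: (A-λI) row 2 is [-6, -3], so an eigenvector is (1, -2).
General solution: c_1e^(2t)(0,-1) + c_2e^(5t)(1,-2).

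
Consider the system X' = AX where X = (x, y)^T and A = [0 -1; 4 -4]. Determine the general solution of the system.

Coefficient matrix A = [[0, -1], [4, -4]].
Characteristic polynomial det(A - λI) = λ^2 + 4λ + 4 = 0.
Single eigenvalue λ = -2 with algebraic multiplicity 2.
Eigenvector v = (1,2); generalized eigenvector w with (A-λI)w=v is (0,-1).
General solution: e^(-2t)[c_1·v + c_2·(t·v + w)].

x(t) = c_1e^(-2t) + c_2te^(-2t), y(t) = 2c_1e^(-2t) + 2c_2te^(-2t) - c_2e^(-2t)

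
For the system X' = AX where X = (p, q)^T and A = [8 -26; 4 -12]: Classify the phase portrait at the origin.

A = [[8,-26],[4,-12]]; det(A-λI) = λ^2 + 4λ + 8.
λ = -2 ± 2i: negative real part.

stable spiral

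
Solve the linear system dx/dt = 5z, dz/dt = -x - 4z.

x(t) = -2K_1e^(-2t)sin(t) - K_1e^(-2t)cos(t) - K_2e^(-2t)sin(t) + 2K_2e^(-2t)cos(t), z(t) = K_1e^(-2t)sin(t) - K_2e^(-2t)cos(t)

Coefficient matrix A = [[0, 5], [-1, -4]].
Characteristic polynomial det(A - λI) = λ^2 + 4λ + 5 = 0.
Eigenvalues λ = -2 ± i (complex conjugate pair).
For λ=-2+i: an eigenvector is (-1,0) - i(-2,1) = (-1 + 2i, 0 - i).
A real fundamental pair from Re and Im of e^((-2+i)t)v: X_1 = e^(-2t)(cos(t)·(-1,0) + sin(t)·(-2,1)), X_2 = e^(-2t)(sin(t)·(-1,0) - cos(t)·(-2,1)).
General solution: K_1X_1 + K_2X_2.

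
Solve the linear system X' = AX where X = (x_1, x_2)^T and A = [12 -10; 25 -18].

x_1(t) = K_1e^(-3t)sin(5t) + K_1e^(-3t)cos(5t) + K_2e^(-3t)sin(5t) - K_2e^(-3t)cos(5t), x_2(t) = 2K_1e^(-3t)sin(5t) + K_1e^(-3t)cos(5t) + K_2e^(-3t)sin(5t) - 2K_2e^(-3t)cos(5t)

Coefficient matrix A = [[12, -10], [25, -18]].
Characteristic polynomial det(A - λI) = λ^2 + 6λ + 34 = 0.
Eigenvalues λ = -3 ± 5i (complex conjugate pair).
For λ=-3+5i: an eigenvector is (1,1) - i(1,2) = (1 - i, 1 - 2i).
A real fundamental pair from Re and Im of e^((-3+5i)t)v: X_1 = e^(-3t)(cos(5t)·(1,1) + sin(5t)·(1,2)), X_2 = e^(-3t)(sin(5t)·(1,1) - cos(5t)·(1,2)).
General solution: K_1X_1 + K_2X_2.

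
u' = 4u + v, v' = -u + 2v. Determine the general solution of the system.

Coefficient matrix A = [[4, 1], [-1, 2]].
Characteristic polynomial det(A - λI) = λ^2 - 6λ + 9 = 0.
Single eigenvalue λ = 3 with algebraic multiplicity 2.
Eigenvector v = (-1,1); generalized eigenvector w with (A-λI)w=v is (1,-2).
General solution: e^(3t)[c_1·v + c_2·(t·v + w)].

u(t) = -c_1e^(3t) - c_2te^(3t) + c_2e^(3t), v(t) = c_1e^(3t) + c_2te^(3t) - 2c_2e^(3t)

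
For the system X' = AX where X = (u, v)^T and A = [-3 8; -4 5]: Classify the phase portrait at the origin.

A = [[-3,8],[-4,5]]; det(A-λI) = λ^2 - 2λ + 17.
λ = 1 ± 4i: positive real part.

unstable spiral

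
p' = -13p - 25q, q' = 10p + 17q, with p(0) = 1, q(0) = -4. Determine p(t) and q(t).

p(t) = 17e^(2t)sin(5t) + e^(2t)cos(5t), q(t) = -10e^(2t)sin(5t) - 4e^(2t)cos(5t)

Coefficient matrix A = [[-13, -25], [10, 17]].
Characteristic polynomial det(A - λI) = λ^2 - 4λ + 29 = 0.
Eigenvalues λ = 2 ± 5i (complex conjugate pair).
For λ=2+5i: an eigenvector is (-1,1) - i(-2,1) = (-1 + 2i, 1 - i).
A real fundamental pair from Re and Im of e^((2+5i)t)v: X_1 = e^(2t)(cos(5t)·(-1,1) + sin(5t)·(-2,1)), X_2 = e^(2t)(sin(5t)·(-1,1) - cos(5t)·(-2,1)).
General solution: c_1X_1 + c_2X_2.
Applying p(0)=1, q(0)=-4 gives c_1=-7, c_2=-3.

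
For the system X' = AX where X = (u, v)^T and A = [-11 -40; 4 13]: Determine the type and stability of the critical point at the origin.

unstable spiral

A = [[-11,-40],[4,13]]; det(A-λI) = λ^2 - 2λ + 17.
λ = 1 ± 4i: positive real part.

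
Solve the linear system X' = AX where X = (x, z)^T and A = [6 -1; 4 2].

Coefficient matrix A = [[6, -1], [4, 2]].
Characteristic polynomial det(A - λI) = λ^2 - 8λ + 16 = 0.
Single eigenvalue λ = 4 with algebraic multiplicity 2.
Eigenvector v = (-1,-2); generalized eigenvector w with (A-λI)w=v is (-1,-1).
General solution: e^(4t)[K_1·v + K_2·(t·v + w)].

x(t) = -K_1e^(4t) - K_2te^(4t) - K_2e^(4t), z(t) = -2K_1e^(4t) - 2K_2te^(4t) - K_2e^(4t)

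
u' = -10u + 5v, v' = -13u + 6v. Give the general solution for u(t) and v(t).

u(t) = -K_1e^(-2t)sin(t) + 2K_1e^(-2t)cos(t) + 2K_2e^(-2t)sin(t) + K_2e^(-2t)cos(t), v(t) = -2K_1e^(-2t)sin(t) + 3K_1e^(-2t)cos(t) + 3K_2e^(-2t)sin(t) + 2K_2e^(-2t)cos(t)

Coefficient matrix A = [[-10, 5], [-13, 6]].
Characteristic polynomial det(A - λI) = λ^2 + 4λ + 5 = 0.
Eigenvalues λ = -2 ± i (complex conjugate pair).
For λ=-2+i: an eigenvector is (2,3) - i(-1,-2) = (2 + i, 3 + 2i).
A real fundamental pair from Re and Im of e^((-2+i)t)v: X_1 = e^(-2t)(cos(t)·(2,3) + sin(t)·(-1,-2)), X_2 = e^(-2t)(sin(t)·(2,3) - cos(t)·(-1,-2)).
General solution: K_1X_1 + K_2X_2.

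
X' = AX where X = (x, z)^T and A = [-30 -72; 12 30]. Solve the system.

x(t) = 3c_1e^(-6t) - 2c_2e^(6t), z(t) = -c_1e^(-6t) + c_2e^(6t)

Coefficient matrix A = [[-30, -72], [12, 30]].
Characteristic polynomial det(A - λI) = λ^2 - 36 = 0.
Eigenvalues λ = -6, 6.
For λ=-6: (A-λI) row 1 is [-24, -72], so an eigenvector is (3, -1).
For λ=6: (A-λI) row 1 is [-36, -72], so an eigenvector is (-2, 1).
General solution: c_1e^(-6t)(3,-1) + c_2e^(6t)(-2,1).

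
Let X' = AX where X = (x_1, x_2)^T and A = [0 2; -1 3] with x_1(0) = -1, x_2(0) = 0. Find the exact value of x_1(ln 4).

8

A = [[0,2],[-1,3]]; eigenvalues λ = 1, 2.
Eigenvectors: (2,1) for λ=1, (-1,-1) for λ=2.
From the initial condition, c_1 = -1, c_2 = -1.
x_1(ln 4) = (-1)(4^1)(2) + (-1)(4^2)(-1) = 8.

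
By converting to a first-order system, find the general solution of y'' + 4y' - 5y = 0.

y(t) = C_1e^(-5t) + C_2e^(t)

Let x_1 = y, x_2 = y'. Then x_1' = x_2 and x_2' = 5x_1 - 4x_2.
A = [[0,1],[5,-4]]; det(A-λI) = λ^2 + 4λ - 5.
Eigenvalues λ = -5, 1 with eigenvectors (1,-5), (1,1).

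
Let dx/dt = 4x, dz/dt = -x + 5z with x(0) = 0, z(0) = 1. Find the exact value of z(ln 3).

A = [[4,0],[-1,5]]; eigenvalues λ = 4, 5.
Eigenvectors: (-1,-1) for λ=4, (0,1) for λ=5.
From the initial condition, c_1 = 0, c_2 = 1.
z(ln 3) = (0)(3^4)(-1) + (1)(3^5)(1) = 243.

243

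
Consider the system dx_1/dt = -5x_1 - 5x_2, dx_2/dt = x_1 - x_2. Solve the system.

Coefficient matrix A = [[-5, -5], [1, -1]].
Characteristic polynomial det(A - λI) = λ^2 + 6λ + 10 = 0.
Eigenvalues λ = -3 ± i (complex conjugate pair).
For λ=-3+i: an eigenvector is (-2,1) - i(-1,0) = (-2 + i, 1).
A real fundamental pair from Re and Im of e^((-3+i)t)v: X_1 = e^(-3t)(cos(t)·(-2,1) + sin(t)·(-1,0)), X_2 = e^(-3t)(sin(t)·(-2,1) - cos(t)·(-1,0)).
General solution: C_1X_1 + C_2X_2.

x_1(t) = -C_1e^(-3t)sin(t) - 2C_1e^(-3t)cos(t) - 2C_2e^(-3t)sin(t) + C_2e^(-3t)cos(t), x_2(t) = C_1e^(-3t)cos(t) + C_2e^(-3t)sin(t)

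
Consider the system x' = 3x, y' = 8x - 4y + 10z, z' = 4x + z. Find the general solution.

x(t) = c_1e^(3t), y(t) = 4c_1e^(3t) + 2c_2e^(t) - c_3e^(-4t), z(t) = 2c_1e^(3t) + c_2e^(t)

Coefficient matrix A = [[3, 0, 0], [8, -4, 10], [4, 0, 1]].
det(A - λI) = 0 gives eigenvalues λ = 3, 1, -4.
For λ=3: eigenvector (1,4,2).
For λ=1: eigenvector (0,2,1).
For λ=-4: eigenvector (0,-1,0).
General solution: c_1e^(3t)(1,4,2) + c_2e^(t)(0,2,1) + c_3e^(-4t)(0,-1,0).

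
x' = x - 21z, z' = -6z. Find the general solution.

Coefficient matrix A = [[1, -21], [0, -6]].
Characteristic polynomial det(A - λI) = λ^2 + 5λ - 6 = 0.
Eigenvalues λ = -6, 1.
For λ=-6: (A-λI) row 1 is [7, -21], so an eigenvector is (3, 1).
For λ=1: (A-λI) row 1 is [0, -21], so an eigenvector is (1, 0).
General solution: c_1e^(-6t)(3,1) + c_2e^(t)(1,0).

x(t) = 3c_1e^(-6t) + c_2e^(t), z(t) = c_1e^(-6t)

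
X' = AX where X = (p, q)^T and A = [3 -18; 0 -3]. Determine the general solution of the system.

Coefficient matrix A = [[3, -18], [0, -3]].
Characteristic polynomial det(A - λI) = λ^2 - 9 = 0.
Eigenvalues λ = 3, -3.
For λ=3: (A-λI) row 1 is [0, -18], so an eigenvector is (1, 0).
For λ=-3: (A-λI) row 1 is [6, -18], so an eigenvector is (-3, -1).
General solution: c_1e^(3t)(1,0) + c_2e^(-3t)(-3,-1).

p(t) = c_1e^(3t) - 3c_2e^(-3t), q(t) = -c_2e^(-3t)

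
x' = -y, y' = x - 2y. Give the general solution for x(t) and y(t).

x(t) = C_1e^(-t) + C_2te^(-t), y(t) = C_1e^(-t) + C_2te^(-t) - C_2e^(-t)

Coefficient matrix A = [[0, -1], [1, -2]].
Characteristic polynomial det(A - λI) = λ^2 + 2λ + 1 = 0.
Single eigenvalue λ = -1 with algebraic multiplicity 2.
Eigenvector v = (1,1); generalized eigenvector w with (A-λI)w=v is (0,-1).
General solution: e^(-t)[C_1·v + C_2·(t·v + w)].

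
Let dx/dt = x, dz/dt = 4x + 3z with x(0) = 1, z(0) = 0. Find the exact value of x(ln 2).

A = [[1,0],[4,3]]; eigenvalues λ = 3, 1.
Eigenvectors: (0,1) for λ=3, (1,-2) for λ=1.
From the initial condition, c_1 = 2, c_2 = 1.
x(ln 2) = (2)(2^3)(0) + (1)(2^1)(1) = 2.

2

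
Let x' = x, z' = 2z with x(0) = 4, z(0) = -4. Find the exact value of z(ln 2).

A = [[1,0],[0,2]]; eigenvalues λ = 2, 1.
Eigenvectors: (0,-1) for λ=2, (1,0) for λ=1.
From the initial condition, c_1 = 4, c_2 = 4.
z(ln 2) = (4)(2^2)(-1) + (4)(2^1)(0) = -16.

-16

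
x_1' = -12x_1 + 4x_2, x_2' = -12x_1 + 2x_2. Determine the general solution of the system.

x_1(t) = -2c_1e^(-6t) + c_2e^(-4t), x_2(t) = -3c_1e^(-6t) + 2c_2e^(-4t)

Coefficient matrix A = [[-12, 4], [-12, 2]].
Characteristic polynomial det(A - λI) = λ^2 + 10λ + 24 = 0.
Eigenvalues λ = -6, -4.
For λ=-6: (A-λI) row 1 is [-6, 4], so an eigenvector is (-2, -3).
For λ=-4: (A-λI) row 1 is [-8, 4], so an eigenvector is (1, 2).
General solution: c_1e^(-6t)(-2,-3) + c_2e^(-4t)(1,2).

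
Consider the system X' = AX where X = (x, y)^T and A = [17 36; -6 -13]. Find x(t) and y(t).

Coefficient matrix A = [[17, 36], [-6, -13]].
Characteristic polynomial det(A - λI) = λ^2 - 4λ - 5 = 0.
Eigenvalues λ = 5, -1.
For λ=5: (A-λI) row 1 is [12, 36], so an eigenvector is (3, -1).
For λ=-1: (A-λI) row 1 is [18, 36], so an eigenvector is (2, -1).
General solution: C_1e^(5t)(3,-1) + C_2e^(-t)(2,-1).

x(t) = 3C_1e^(5t) + 2C_2e^(-t), y(t) = -C_1e^(5t) - C_2e^(-t)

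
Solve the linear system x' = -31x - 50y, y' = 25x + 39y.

x(t) = -3c_1e^(4t)sin(5t) - c_1e^(4t)cos(5t) - c_2e^(4t)sin(5t) + 3c_2e^(4t)cos(5t), y(t) = 2c_1e^(4t)sin(5t) + c_1e^(4t)cos(5t) + c_2e^(4t)sin(5t) - 2c_2e^(4t)cos(5t)

Coefficient matrix A = [[-31, -50], [25, 39]].
Characteristic polynomial det(A - λI) = λ^2 - 8λ + 41 = 0.
Eigenvalues λ = 4 ± 5i (complex conjugate pair).
For λ=4+5i: an eigenvector is (-1,1) - i(-3,2) = (-1 + 3i, 1 - 2i).
A real fundamental pair from Re and Im of e^((4+5i)t)v: X_1 = e^(4t)(cos(5t)·(-1,1) + sin(5t)·(-3,2)), X_2 = e^(4t)(sin(5t)·(-1,1) - cos(5t)·(-3,2)).
General solution: c_1X_1 + c_2X_2.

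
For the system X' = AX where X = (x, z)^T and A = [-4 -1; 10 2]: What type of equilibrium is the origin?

stable spiral

A = [[-4,-1],[10,2]]; det(A-λI) = λ^2 + 2λ + 2.
λ = -1 ± i: negative real part.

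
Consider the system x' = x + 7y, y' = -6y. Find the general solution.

Coefficient matrix A = [[1, 7], [0, -6]].
Characteristic polynomial det(A - λI) = λ^2 + 5λ - 6 = 0.
Eigenvalues λ = 1, -6.
For λ=1: (A-λI) row 1 is [0, 7], so an eigenvector is (-1, 0).
For λ=-6: (A-λI) row 1 is [7, 7], so an eigenvector is (-1, 1).
General solution: c_1e^(t)(-1,0) + c_2e^(-6t)(-1,1).

x(t) = -c_1e^(t) - c_2e^(-6t), y(t) = c_2e^(-6t)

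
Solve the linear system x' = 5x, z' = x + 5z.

Coefficient matrix A = [[5, 0], [1, 5]].
Characteristic polynomial det(A - λI) = λ^2 - 10λ + 25 = 0.
Single eigenvalue λ = 5 with algebraic multiplicity 2.
Eigenvector v = (0,1); generalized eigenvector w with (A-λI)w=v is (1,3).
General solution: e^(5t)[c_1·v + c_2·(t·v + w)].

x(t) = c_2e^(5t), z(t) = c_1e^(5t) + c_2te^(5t) + 3c_2e^(5t)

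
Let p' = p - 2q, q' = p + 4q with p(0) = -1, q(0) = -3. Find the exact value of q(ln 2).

-40

A = [[1,-2],[1,4]]; eigenvalues λ = 2, 3.
Eigenvectors: (-2,1) for λ=2, (-1,1) for λ=3.
From the initial condition, c_1 = 4, c_2 = -7.
q(ln 2) = (4)(2^2)(1) + (-7)(2^3)(1) = -40.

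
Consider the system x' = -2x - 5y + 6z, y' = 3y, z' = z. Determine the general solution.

Coefficient matrix A = [[-2, -5, 6], [0, 3, 0], [0, 0, 1]].
det(A - λI) = 0 gives eigenvalues λ = 1, 3, -2.
For λ=1: eigenvector (2,0,1).
For λ=3: eigenvector (-1,1,0).
For λ=-2: eigenvector (1,0,0).
General solution: C_1e^(t)(2,0,1) + C_2e^(3t)(-1,1,0) + C_3e^(-2t)(1,0,0).

x(t) = 2C_1e^(t) - C_2e^(3t) + C_3e^(-2t), y(t) = C_2e^(3t), z(t) = C_1e^(t)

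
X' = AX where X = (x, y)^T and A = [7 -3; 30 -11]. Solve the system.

x(t) = C_1e^(-2t)sin(3t) - C_2e^(-2t)cos(3t), y(t) = 3C_1e^(-2t)sin(3t) - C_1e^(-2t)cos(3t) - C_2e^(-2t)sin(3t) - 3C_2e^(-2t)cos(3t)

Coefficient matrix A = [[7, -3], [30, -11]].
Characteristic polynomial det(A - λI) = λ^2 + 4λ + 13 = 0.
Eigenvalues λ = -2 ± 3i (complex conjugate pair).
For λ=-2+3i: an eigenvector is (0,-1) - i(1,3) = (0 - i, -1 - 3i).
A real fundamental pair from Re and Im of e^((-2+3i)t)v: X_1 = e^(-2t)(cos(3t)·(0,-1) + sin(3t)·(1,3)), X_2 = e^(-2t)(sin(3t)·(0,-1) - cos(3t)·(1,3)).
General solution: C_1X_1 + C_2X_2.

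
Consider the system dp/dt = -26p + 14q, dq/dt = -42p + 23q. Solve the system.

p(t) = c_1e^(2t) - 2c_2e^(-5t), q(t) = 2c_1e^(2t) - 3c_2e^(-5t)

Coefficient matrix A = [[-26, 14], [-42, 23]].
Characteristic polynomial det(A - λI) = λ^2 + 3λ - 10 = 0.
Eigenvalues λ = 2, -5.
For λ=2: (A-λI) row 1 is [-28, 14], so an eigenvector is (1, 2).
For λ=-5: (A-λI) row 1 is [-21, 14], so an eigenvector is (-2, -3).
General solution: c_1e^(2t)(1,2) + c_2e^(-5t)(-2,-3).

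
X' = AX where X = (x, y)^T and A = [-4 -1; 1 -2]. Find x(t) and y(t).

Coefficient matrix A = [[-4, -1], [1, -2]].
Characteristic polynomial det(A - λI) = λ^2 + 6λ + 9 = 0.
Single eigenvalue λ = -3 with algebraic multiplicity 2.
Eigenvector v = (1,-1); generalized eigenvector w with (A-λI)w=v is (-2,1).
General solution: e^(-3t)[C_1·v + C_2·(t·v + w)].

x(t) = C_1e^(-3t) + C_2te^(-3t) - 2C_2e^(-3t), y(t) = -C_1e^(-3t) - C_2te^(-3t) + C_2e^(-3t)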